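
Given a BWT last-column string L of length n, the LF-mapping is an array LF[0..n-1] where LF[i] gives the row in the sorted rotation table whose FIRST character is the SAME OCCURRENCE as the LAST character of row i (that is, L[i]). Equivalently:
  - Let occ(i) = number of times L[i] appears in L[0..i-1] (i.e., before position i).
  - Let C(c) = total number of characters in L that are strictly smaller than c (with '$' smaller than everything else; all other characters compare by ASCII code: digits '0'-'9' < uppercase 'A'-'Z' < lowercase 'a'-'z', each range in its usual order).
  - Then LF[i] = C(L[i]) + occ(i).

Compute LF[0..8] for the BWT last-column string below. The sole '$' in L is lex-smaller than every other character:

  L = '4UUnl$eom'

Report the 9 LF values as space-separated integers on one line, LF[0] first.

Char counts: '$':1, '4':1, 'U':2, 'e':1, 'l':1, 'm':1, 'n':1, 'o':1
C (first-col start): C('$')=0, C('4')=1, C('U')=2, C('e')=4, C('l')=5, C('m')=6, C('n')=7, C('o')=8
L[0]='4': occ=0, LF[0]=C('4')+0=1+0=1
L[1]='U': occ=0, LF[1]=C('U')+0=2+0=2
L[2]='U': occ=1, LF[2]=C('U')+1=2+1=3
L[3]='n': occ=0, LF[3]=C('n')+0=7+0=7
L[4]='l': occ=0, LF[4]=C('l')+0=5+0=5
L[5]='$': occ=0, LF[5]=C('$')+0=0+0=0
L[6]='e': occ=0, LF[6]=C('e')+0=4+0=4
L[7]='o': occ=0, LF[7]=C('o')+0=8+0=8
L[8]='m': occ=0, LF[8]=C('m')+0=6+0=6

Answer: 1 2 3 7 5 0 4 8 6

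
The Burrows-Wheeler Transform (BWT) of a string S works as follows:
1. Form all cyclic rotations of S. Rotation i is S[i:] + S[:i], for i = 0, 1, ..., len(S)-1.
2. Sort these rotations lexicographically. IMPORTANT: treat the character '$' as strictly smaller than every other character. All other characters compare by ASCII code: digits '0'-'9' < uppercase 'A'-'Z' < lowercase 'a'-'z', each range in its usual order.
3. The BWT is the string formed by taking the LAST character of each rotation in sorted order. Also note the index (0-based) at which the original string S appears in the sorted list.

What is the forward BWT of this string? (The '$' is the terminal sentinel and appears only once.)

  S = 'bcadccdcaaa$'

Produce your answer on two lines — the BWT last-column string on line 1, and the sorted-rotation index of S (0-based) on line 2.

All 12 rotations (rotation i = S[i:]+S[:i]):
  rot[0] = bcadccdcaaa$
  rot[1] = cadccdcaaa$b
  rot[2] = adccdcaaa$bc
  rot[3] = dccdcaaa$bca
  rot[4] = ccdcaaa$bcad
  rot[5] = cdcaaa$bcadc
  rot[6] = dcaaa$bcadcc
  rot[7] = caaa$bcadccd
  rot[8] = aaa$bcadccdc
  rot[9] = aa$bcadccdca
  rot[10] = a$bcadccdcaa
  rot[11] = $bcadccdcaaa
Sorted (with $ < everything):
  sorted[0] = $bcadccdcaaa  (last char: 'a')
  sorted[1] = a$bcadccdcaa  (last char: 'a')
  sorted[2] = aa$bcadccdca  (last char: 'a')
  sorted[3] = aaa$bcadccdc  (last char: 'c')
  sorted[4] = adccdcaaa$bc  (last char: 'c')
  sorted[5] = bcadccdcaaa$  (last char: '$')
  sorted[6] = caaa$bcadccd  (last char: 'd')
  sorted[7] = cadccdcaaa$b  (last char: 'b')
  sorted[8] = ccdcaaa$bcad  (last char: 'd')
  sorted[9] = cdcaaa$bcadc  (last char: 'c')
  sorted[10] = dcaaa$bcadcc  (last char: 'c')
  sorted[11] = dccdcaaa$bca  (last char: 'a')
Last column: aaacc$dbdcca
Original string S is at sorted index 5

Answer: aaacc$dbdcca
5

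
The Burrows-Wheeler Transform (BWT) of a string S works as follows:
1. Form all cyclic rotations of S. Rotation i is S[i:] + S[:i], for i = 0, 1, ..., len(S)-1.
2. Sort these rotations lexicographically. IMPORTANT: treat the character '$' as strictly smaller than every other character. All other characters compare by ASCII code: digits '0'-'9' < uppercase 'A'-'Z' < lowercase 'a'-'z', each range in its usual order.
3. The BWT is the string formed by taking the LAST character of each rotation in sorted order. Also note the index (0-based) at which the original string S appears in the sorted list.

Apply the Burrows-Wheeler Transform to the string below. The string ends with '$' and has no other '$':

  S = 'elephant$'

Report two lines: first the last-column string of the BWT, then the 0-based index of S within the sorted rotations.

Answer: th$lpeaen
2

Derivation:
All 9 rotations (rotation i = S[i:]+S[:i]):
  rot[0] = elephant$
  rot[1] = lephant$e
  rot[2] = ephant$el
  rot[3] = phant$ele
  rot[4] = hant$elep
  rot[5] = ant$eleph
  rot[6] = nt$elepha
  rot[7] = t$elephan
  rot[8] = $elephant
Sorted (with $ < everything):
  sorted[0] = $elephant  (last char: 't')
  sorted[1] = ant$eleph  (last char: 'h')
  sorted[2] = elephant$  (last char: '$')
  sorted[3] = ephant$el  (last char: 'l')
  sorted[4] = hant$elep  (last char: 'p')
  sorted[5] = lephant$e  (last char: 'e')
  sorted[6] = nt$elepha  (last char: 'a')
  sorted[7] = phant$ele  (last char: 'e')
  sorted[8] = t$elephan  (last char: 'n')
Last column: th$lpeaen
Original string S is at sorted index 2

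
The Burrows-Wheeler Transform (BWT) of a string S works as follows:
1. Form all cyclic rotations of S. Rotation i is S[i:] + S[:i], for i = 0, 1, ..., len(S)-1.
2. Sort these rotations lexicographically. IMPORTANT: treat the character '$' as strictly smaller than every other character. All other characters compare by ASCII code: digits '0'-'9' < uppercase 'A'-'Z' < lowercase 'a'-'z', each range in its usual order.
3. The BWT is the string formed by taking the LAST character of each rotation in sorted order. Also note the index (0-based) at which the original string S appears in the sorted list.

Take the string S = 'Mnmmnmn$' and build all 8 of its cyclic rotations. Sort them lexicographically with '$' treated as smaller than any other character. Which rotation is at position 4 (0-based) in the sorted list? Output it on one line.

All 8 rotations (rotation i = S[i:]+S[:i]):
  rot[0] = Mnmmnmn$
  rot[1] = nmmnmn$M
  rot[2] = mmnmn$Mn
  rot[3] = mnmn$Mnm
  rot[4] = nmn$Mnmm
  rot[5] = mn$Mnmmn
  rot[6] = n$Mnmmnm
  rot[7] = $Mnmmnmn
Sorted (with $ < everything):
  sorted[0] = $Mnmmnmn
  sorted[1] = Mnmmnmn$
  sorted[2] = mmnmn$Mn
  sorted[3] = mn$Mnmmn
  sorted[4] = mnmn$Mnm
  sorted[5] = n$Mnmmnm
  sorted[6] = nmmnmn$M
  sorted[7] = nmn$Mnmm
sorted[4] = mnmn$Mnm

Answer: mnmn$Mnm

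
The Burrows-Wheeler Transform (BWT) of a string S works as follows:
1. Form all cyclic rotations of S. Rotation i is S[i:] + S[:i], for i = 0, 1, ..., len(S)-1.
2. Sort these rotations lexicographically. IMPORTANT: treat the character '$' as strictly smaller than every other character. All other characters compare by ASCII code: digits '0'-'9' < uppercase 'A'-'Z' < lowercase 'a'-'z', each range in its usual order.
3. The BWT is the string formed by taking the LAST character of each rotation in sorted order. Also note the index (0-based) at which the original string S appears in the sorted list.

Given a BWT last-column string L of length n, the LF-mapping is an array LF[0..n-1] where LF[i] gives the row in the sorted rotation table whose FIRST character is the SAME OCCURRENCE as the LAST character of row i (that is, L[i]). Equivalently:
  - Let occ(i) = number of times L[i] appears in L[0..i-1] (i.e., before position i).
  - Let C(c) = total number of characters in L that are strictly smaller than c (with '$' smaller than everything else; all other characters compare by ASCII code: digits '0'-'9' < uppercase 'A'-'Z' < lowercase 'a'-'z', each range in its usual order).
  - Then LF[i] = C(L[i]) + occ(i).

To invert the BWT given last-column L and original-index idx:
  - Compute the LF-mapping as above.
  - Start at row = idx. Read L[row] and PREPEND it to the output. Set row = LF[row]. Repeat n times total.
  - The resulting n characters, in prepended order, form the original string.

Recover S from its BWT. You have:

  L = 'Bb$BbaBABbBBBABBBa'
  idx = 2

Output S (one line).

Answer: AaBBBBbABBabBBbBB$

Derivation:
LF mapping: 3 15 0 4 16 13 5 1 6 17 7 8 9 2 10 11 12 14
Walk LF starting at row 2, prepending L[row]:
  step 1: row=2, L[2]='$', prepend. Next row=LF[2]=0
  step 2: row=0, L[0]='B', prepend. Next row=LF[0]=3
  step 3: row=3, L[3]='B', prepend. Next row=LF[3]=4
  step 4: row=4, L[4]='b', prepend. Next row=LF[4]=16
  step 5: row=16, L[16]='B', prepend. Next row=LF[16]=12
  step 6: row=12, L[12]='B', prepend. Next row=LF[12]=9
  step 7: row=9, L[9]='b', prepend. Next row=LF[9]=17
  step 8: row=17, L[17]='a', prepend. Next row=LF[17]=14
  step 9: row=14, L[14]='B', prepend. Next row=LF[14]=10
  step 10: row=10, L[10]='B', prepend. Next row=LF[10]=7
  step 11: row=7, L[7]='A', prepend. Next row=LF[7]=1
  step 12: row=1, L[1]='b', prepend. Next row=LF[1]=15
  step 13: row=15, L[15]='B', prepend. Next row=LF[15]=11
  step 14: row=11, L[11]='B', prepend. Next row=LF[11]=8
  step 15: row=8, L[8]='B', prepend. Next row=LF[8]=6
  step 16: row=6, L[6]='B', prepend. Next row=LF[6]=5
  step 17: row=5, L[5]='a', prepend. Next row=LF[5]=13
  step 18: row=13, L[13]='A', prepend. Next row=LF[13]=2
Reversed output: AaBBBBbABBabBBbBB$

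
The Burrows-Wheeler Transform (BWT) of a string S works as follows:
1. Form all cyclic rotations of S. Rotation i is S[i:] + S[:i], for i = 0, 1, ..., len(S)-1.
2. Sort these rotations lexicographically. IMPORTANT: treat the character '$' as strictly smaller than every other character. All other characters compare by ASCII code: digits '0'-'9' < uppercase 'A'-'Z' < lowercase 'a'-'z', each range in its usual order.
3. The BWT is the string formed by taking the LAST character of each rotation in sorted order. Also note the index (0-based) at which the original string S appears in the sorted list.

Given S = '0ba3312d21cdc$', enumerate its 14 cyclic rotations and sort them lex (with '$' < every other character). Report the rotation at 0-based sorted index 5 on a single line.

Answer: 2d21cdc$0ba331

Derivation:
All 14 rotations (rotation i = S[i:]+S[:i]):
  rot[0] = 0ba3312d21cdc$
  rot[1] = ba3312d21cdc$0
  rot[2] = a3312d21cdc$0b
  rot[3] = 3312d21cdc$0ba
  rot[4] = 312d21cdc$0ba3
  rot[5] = 12d21cdc$0ba33
  rot[6] = 2d21cdc$0ba331
  rot[7] = d21cdc$0ba3312
  rot[8] = 21cdc$0ba3312d
  rot[9] = 1cdc$0ba3312d2
  rot[10] = cdc$0ba3312d21
  rot[11] = dc$0ba3312d21c
  rot[12] = c$0ba3312d21cd
  rot[13] = $0ba3312d21cdc
Sorted (with $ < everything):
  sorted[0] = $0ba3312d21cdc
  sorted[1] = 0ba3312d21cdc$
  sorted[2] = 12d21cdc$0ba33
  sorted[3] = 1cdc$0ba3312d2
  sorted[4] = 21cdc$0ba3312d
  sorted[5] = 2d21cdc$0ba331
  sorted[6] = 312d21cdc$0ba3
  sorted[7] = 3312d21cdc$0ba
  sorted[8] = a3312d21cdc$0b
  sorted[9] = ba3312d21cdc$0
  sorted[10] = c$0ba3312d21cd
  sorted[11] = cdc$0ba3312d21
  sorted[12] = d21cdc$0ba3312
  sorted[13] = dc$0ba3312d21c
sorted[5] = 2d21cdc$0ba331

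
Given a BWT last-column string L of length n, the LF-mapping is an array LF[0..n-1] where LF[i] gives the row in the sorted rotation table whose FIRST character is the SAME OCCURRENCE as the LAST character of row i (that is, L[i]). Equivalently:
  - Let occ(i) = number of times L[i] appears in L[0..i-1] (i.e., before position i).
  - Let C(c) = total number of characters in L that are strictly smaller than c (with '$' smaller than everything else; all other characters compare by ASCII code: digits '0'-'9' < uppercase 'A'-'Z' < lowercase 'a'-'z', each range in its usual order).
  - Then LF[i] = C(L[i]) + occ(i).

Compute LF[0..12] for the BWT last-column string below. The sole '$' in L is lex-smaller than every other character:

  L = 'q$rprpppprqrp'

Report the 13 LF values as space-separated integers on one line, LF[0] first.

Answer: 7 0 9 1 10 2 3 4 5 11 8 12 6

Derivation:
Char counts: '$':1, 'p':6, 'q':2, 'r':4
C (first-col start): C('$')=0, C('p')=1, C('q')=7, C('r')=9
L[0]='q': occ=0, LF[0]=C('q')+0=7+0=7
L[1]='$': occ=0, LF[1]=C('$')+0=0+0=0
L[2]='r': occ=0, LF[2]=C('r')+0=9+0=9
L[3]='p': occ=0, LF[3]=C('p')+0=1+0=1
L[4]='r': occ=1, LF[4]=C('r')+1=9+1=10
L[5]='p': occ=1, LF[5]=C('p')+1=1+1=2
L[6]='p': occ=2, LF[6]=C('p')+2=1+2=3
L[7]='p': occ=3, LF[7]=C('p')+3=1+3=4
L[8]='p': occ=4, LF[8]=C('p')+4=1+4=5
L[9]='r': occ=2, LF[9]=C('r')+2=9+2=11
L[10]='q': occ=1, LF[10]=C('q')+1=7+1=8
L[11]='r': occ=3, LF[11]=C('r')+3=9+3=12
L[12]='p': occ=5, LF[12]=C('p')+5=1+5=6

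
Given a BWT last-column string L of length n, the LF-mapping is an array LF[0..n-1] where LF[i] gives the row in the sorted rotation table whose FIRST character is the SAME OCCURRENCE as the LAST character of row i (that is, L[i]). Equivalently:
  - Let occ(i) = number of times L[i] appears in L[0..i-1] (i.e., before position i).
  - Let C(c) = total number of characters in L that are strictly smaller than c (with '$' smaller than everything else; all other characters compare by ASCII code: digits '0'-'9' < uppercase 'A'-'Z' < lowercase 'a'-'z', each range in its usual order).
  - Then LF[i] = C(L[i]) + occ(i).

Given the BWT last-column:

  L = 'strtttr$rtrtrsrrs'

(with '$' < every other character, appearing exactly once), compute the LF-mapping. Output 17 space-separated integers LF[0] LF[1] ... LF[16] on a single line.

Answer: 8 11 1 12 13 14 2 0 3 15 4 16 5 9 6 7 10

Derivation:
Char counts: '$':1, 'r':7, 's':3, 't':6
C (first-col start): C('$')=0, C('r')=1, C('s')=8, C('t')=11
L[0]='s': occ=0, LF[0]=C('s')+0=8+0=8
L[1]='t': occ=0, LF[1]=C('t')+0=11+0=11
L[2]='r': occ=0, LF[2]=C('r')+0=1+0=1
L[3]='t': occ=1, LF[3]=C('t')+1=11+1=12
L[4]='t': occ=2, LF[4]=C('t')+2=11+2=13
L[5]='t': occ=3, LF[5]=C('t')+3=11+3=14
L[6]='r': occ=1, LF[6]=C('r')+1=1+1=2
L[7]='$': occ=0, LF[7]=C('$')+0=0+0=0
L[8]='r': occ=2, LF[8]=C('r')+2=1+2=3
L[9]='t': occ=4, LF[9]=C('t')+4=11+4=15
L[10]='r': occ=3, LF[10]=C('r')+3=1+3=4
L[11]='t': occ=5, LF[11]=C('t')+5=11+5=16
L[12]='r': occ=4, LF[12]=C('r')+4=1+4=5
L[13]='s': occ=1, LF[13]=C('s')+1=8+1=9
L[14]='r': occ=5, LF[14]=C('r')+5=1+5=6
L[15]='r': occ=6, LF[15]=C('r')+6=1+6=7
L[16]='s': occ=2, LF[16]=C('s')+2=8+2=10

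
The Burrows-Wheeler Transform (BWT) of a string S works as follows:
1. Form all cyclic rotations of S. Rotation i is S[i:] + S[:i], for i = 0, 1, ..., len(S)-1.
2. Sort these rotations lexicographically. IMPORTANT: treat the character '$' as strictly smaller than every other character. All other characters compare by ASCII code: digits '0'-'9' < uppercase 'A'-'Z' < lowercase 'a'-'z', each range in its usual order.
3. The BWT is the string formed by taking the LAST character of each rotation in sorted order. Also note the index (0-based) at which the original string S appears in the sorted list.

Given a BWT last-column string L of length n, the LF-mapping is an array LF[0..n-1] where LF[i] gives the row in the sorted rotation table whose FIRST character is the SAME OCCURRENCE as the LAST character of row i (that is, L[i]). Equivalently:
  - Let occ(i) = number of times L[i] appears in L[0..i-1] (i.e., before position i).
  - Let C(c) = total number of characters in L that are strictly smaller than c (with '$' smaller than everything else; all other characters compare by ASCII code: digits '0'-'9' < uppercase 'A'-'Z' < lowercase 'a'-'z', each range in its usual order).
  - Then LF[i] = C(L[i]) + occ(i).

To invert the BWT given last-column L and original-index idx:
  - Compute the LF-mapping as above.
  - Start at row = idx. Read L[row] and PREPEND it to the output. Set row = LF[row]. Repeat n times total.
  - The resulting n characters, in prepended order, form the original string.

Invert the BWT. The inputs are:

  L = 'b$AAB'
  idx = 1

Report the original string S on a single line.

LF mapping: 4 0 1 2 3
Walk LF starting at row 1, prepending L[row]:
  step 1: row=1, L[1]='$', prepend. Next row=LF[1]=0
  step 2: row=0, L[0]='b', prepend. Next row=LF[0]=4
  step 3: row=4, L[4]='B', prepend. Next row=LF[4]=3
  step 4: row=3, L[3]='A', prepend. Next row=LF[3]=2
  step 5: row=2, L[2]='A', prepend. Next row=LF[2]=1
Reversed output: AABb$

Answer: AABb$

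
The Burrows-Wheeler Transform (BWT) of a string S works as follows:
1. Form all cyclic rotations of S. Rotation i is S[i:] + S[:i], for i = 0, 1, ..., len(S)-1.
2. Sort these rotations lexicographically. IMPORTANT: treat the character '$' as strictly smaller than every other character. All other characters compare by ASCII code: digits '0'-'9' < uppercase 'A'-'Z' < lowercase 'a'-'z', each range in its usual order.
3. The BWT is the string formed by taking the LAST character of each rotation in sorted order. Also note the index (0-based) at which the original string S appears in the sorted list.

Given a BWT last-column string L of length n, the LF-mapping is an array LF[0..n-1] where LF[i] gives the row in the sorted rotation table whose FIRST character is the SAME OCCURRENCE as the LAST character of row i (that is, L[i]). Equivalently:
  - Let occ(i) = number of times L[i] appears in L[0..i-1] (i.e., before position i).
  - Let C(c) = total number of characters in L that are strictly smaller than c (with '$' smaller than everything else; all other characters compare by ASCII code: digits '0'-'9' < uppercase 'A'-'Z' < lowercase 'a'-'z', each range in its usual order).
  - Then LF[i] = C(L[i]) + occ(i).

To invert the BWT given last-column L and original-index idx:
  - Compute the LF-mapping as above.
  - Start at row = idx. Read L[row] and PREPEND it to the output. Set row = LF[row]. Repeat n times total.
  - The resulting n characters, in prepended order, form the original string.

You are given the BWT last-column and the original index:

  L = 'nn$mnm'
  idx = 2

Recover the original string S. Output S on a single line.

Answer: mnnmn$

Derivation:
LF mapping: 3 4 0 1 5 2
Walk LF starting at row 2, prepending L[row]:
  step 1: row=2, L[2]='$', prepend. Next row=LF[2]=0
  step 2: row=0, L[0]='n', prepend. Next row=LF[0]=3
  step 3: row=3, L[3]='m', prepend. Next row=LF[3]=1
  step 4: row=1, L[1]='n', prepend. Next row=LF[1]=4
  step 5: row=4, L[4]='n', prepend. Next row=LF[4]=5
  step 6: row=5, L[5]='m', prepend. Next row=LF[5]=2
Reversed output: mnnmn$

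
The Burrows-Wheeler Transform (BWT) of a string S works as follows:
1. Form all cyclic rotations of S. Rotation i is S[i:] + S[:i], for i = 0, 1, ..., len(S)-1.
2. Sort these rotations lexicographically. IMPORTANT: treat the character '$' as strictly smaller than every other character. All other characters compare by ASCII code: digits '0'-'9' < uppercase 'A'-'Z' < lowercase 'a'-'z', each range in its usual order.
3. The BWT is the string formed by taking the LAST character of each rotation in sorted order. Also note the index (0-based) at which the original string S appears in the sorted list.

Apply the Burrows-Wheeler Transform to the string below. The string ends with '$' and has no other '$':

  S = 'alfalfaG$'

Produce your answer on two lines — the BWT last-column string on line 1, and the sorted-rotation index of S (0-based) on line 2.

Answer: Gaff$llaa
4

Derivation:
All 9 rotations (rotation i = S[i:]+S[:i]):
  rot[0] = alfalfaG$
  rot[1] = lfalfaG$a
  rot[2] = falfaG$al
  rot[3] = alfaG$alf
  rot[4] = lfaG$alfa
  rot[5] = faG$alfal
  rot[6] = aG$alfalf
  rot[7] = G$alfalfa
  rot[8] = $alfalfaG
Sorted (with $ < everything):
  sorted[0] = $alfalfaG  (last char: 'G')
  sorted[1] = G$alfalfa  (last char: 'a')
  sorted[2] = aG$alfalf  (last char: 'f')
  sorted[3] = alfaG$alf  (last char: 'f')
  sorted[4] = alfalfaG$  (last char: '$')
  sorted[5] = faG$alfal  (last char: 'l')
  sorted[6] = falfaG$al  (last char: 'l')
  sorted[7] = lfaG$alfa  (last char: 'a')
  sorted[8] = lfalfaG$a  (last char: 'a')
Last column: Gaff$llaa
Original string S is at sorted index 4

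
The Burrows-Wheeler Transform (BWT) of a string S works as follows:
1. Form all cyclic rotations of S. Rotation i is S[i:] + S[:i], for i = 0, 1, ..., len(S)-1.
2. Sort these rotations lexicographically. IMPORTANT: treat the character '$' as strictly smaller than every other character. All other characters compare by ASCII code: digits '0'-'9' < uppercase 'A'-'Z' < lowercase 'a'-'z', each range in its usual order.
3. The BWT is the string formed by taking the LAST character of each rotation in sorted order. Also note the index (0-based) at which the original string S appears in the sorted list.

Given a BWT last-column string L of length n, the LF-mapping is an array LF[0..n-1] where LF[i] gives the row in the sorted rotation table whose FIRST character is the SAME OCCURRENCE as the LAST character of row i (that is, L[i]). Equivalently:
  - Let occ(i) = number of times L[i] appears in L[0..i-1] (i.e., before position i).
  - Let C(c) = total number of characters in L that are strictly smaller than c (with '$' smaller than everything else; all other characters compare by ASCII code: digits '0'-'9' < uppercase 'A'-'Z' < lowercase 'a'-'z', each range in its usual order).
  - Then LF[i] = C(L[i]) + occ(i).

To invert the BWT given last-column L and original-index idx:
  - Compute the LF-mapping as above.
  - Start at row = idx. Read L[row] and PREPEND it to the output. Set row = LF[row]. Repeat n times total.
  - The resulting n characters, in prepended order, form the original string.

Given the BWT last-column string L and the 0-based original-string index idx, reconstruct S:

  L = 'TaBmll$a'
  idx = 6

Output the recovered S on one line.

LF mapping: 2 3 1 7 5 6 0 4
Walk LF starting at row 6, prepending L[row]:
  step 1: row=6, L[6]='$', prepend. Next row=LF[6]=0
  step 2: row=0, L[0]='T', prepend. Next row=LF[0]=2
  step 3: row=2, L[2]='B', prepend. Next row=LF[2]=1
  step 4: row=1, L[1]='a', prepend. Next row=LF[1]=3
  step 5: row=3, L[3]='m', prepend. Next row=LF[3]=7
  step 6: row=7, L[7]='a', prepend. Next row=LF[7]=4
  step 7: row=4, L[4]='l', prepend. Next row=LF[4]=5
  step 8: row=5, L[5]='l', prepend. Next row=LF[5]=6
Reversed output: llamaBT$

Answer: llamaBT$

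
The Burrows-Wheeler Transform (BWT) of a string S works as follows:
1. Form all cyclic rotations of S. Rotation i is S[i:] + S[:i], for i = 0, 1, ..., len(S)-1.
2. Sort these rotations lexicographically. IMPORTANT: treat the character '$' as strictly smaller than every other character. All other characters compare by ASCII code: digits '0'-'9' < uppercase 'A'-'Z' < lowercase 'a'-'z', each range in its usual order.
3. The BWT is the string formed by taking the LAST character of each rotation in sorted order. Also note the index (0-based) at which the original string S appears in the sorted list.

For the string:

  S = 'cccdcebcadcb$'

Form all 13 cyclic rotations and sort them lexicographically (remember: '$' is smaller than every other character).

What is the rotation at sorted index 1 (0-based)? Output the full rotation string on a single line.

All 13 rotations (rotation i = S[i:]+S[:i]):
  rot[0] = cccdcebcadcb$
  rot[1] = ccdcebcadcb$c
  rot[2] = cdcebcadcb$cc
  rot[3] = dcebcadcb$ccc
  rot[4] = cebcadcb$cccd
  rot[5] = ebcadcb$cccdc
  rot[6] = bcadcb$cccdce
  rot[7] = cadcb$cccdceb
  rot[8] = adcb$cccdcebc
  rot[9] = dcb$cccdcebca
  rot[10] = cb$cccdcebcad
  rot[11] = b$cccdcebcadc
  rot[12] = $cccdcebcadcb
Sorted (with $ < everything):
  sorted[0] = $cccdcebcadcb
  sorted[1] = adcb$cccdcebc
  sorted[2] = b$cccdcebcadc
  sorted[3] = bcadcb$cccdce
  sorted[4] = cadcb$cccdceb
  sorted[5] = cb$cccdcebcad
  sorted[6] = cccdcebcadcb$
  sorted[7] = ccdcebcadcb$c
  sorted[8] = cdcebcadcb$cc
  sorted[9] = cebcadcb$cccd
  sorted[10] = dcb$cccdcebca
  sorted[11] = dcebcadcb$ccc
  sorted[12] = ebcadcb$cccdc
sorted[1] = adcb$cccdcebc

Answer: adcb$cccdcebc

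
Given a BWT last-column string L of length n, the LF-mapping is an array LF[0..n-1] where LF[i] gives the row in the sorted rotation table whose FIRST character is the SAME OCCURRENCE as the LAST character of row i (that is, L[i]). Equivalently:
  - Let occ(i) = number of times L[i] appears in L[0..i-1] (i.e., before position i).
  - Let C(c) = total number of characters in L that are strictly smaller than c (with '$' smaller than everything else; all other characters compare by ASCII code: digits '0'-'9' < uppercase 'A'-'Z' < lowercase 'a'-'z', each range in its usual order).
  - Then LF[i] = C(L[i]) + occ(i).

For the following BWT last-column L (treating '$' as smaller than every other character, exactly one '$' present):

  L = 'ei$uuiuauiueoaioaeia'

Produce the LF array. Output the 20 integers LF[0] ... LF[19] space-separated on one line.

Answer: 5 8 0 15 16 9 17 1 18 10 19 6 13 2 11 14 3 7 12 4

Derivation:
Char counts: '$':1, 'a':4, 'e':3, 'i':5, 'o':2, 'u':5
C (first-col start): C('$')=0, C('a')=1, C('e')=5, C('i')=8, C('o')=13, C('u')=15
L[0]='e': occ=0, LF[0]=C('e')+0=5+0=5
L[1]='i': occ=0, LF[1]=C('i')+0=8+0=8
L[2]='$': occ=0, LF[2]=C('$')+0=0+0=0
L[3]='u': occ=0, LF[3]=C('u')+0=15+0=15
L[4]='u': occ=1, LF[4]=C('u')+1=15+1=16
L[5]='i': occ=1, LF[5]=C('i')+1=8+1=9
L[6]='u': occ=2, LF[6]=C('u')+2=15+2=17
L[7]='a': occ=0, LF[7]=C('a')+0=1+0=1
L[8]='u': occ=3, LF[8]=C('u')+3=15+3=18
L[9]='i': occ=2, LF[9]=C('i')+2=8+2=10
L[10]='u': occ=4, LF[10]=C('u')+4=15+4=19
L[11]='e': occ=1, LF[11]=C('e')+1=5+1=6
L[12]='o': occ=0, LF[12]=C('o')+0=13+0=13
L[13]='a': occ=1, LF[13]=C('a')+1=1+1=2
L[14]='i': occ=3, LF[14]=C('i')+3=8+3=11
L[15]='o': occ=1, LF[15]=C('o')+1=13+1=14
L[16]='a': occ=2, LF[16]=C('a')+2=1+2=3
L[17]='e': occ=2, LF[17]=C('e')+2=5+2=7
L[18]='i': occ=4, LF[18]=C('i')+4=8+4=12
L[19]='a': occ=3, LF[19]=C('a')+3=1+3=4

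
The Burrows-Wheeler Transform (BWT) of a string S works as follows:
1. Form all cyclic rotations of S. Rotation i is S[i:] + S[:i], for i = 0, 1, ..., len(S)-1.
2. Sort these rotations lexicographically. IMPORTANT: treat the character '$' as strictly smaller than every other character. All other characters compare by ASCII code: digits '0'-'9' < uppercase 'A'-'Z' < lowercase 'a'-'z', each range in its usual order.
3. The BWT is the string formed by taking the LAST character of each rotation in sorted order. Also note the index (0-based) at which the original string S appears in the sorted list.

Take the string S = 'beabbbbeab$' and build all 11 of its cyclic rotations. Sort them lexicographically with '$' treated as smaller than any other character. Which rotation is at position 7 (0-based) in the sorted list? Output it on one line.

All 11 rotations (rotation i = S[i:]+S[:i]):
  rot[0] = beabbbbeab$
  rot[1] = eabbbbeab$b
  rot[2] = abbbbeab$be
  rot[3] = bbbbeab$bea
  rot[4] = bbbeab$beab
  rot[5] = bbeab$beabb
  rot[6] = beab$beabbb
  rot[7] = eab$beabbbb
  rot[8] = ab$beabbbbe
  rot[9] = b$beabbbbea
  rot[10] = $beabbbbeab
Sorted (with $ < everything):
  sorted[0] = $beabbbbeab
  sorted[1] = ab$beabbbbe
  sorted[2] = abbbbeab$be
  sorted[3] = b$beabbbbea
  sorted[4] = bbbbeab$bea
  sorted[5] = bbbeab$beab
  sorted[6] = bbeab$beabb
  sorted[7] = beab$beabbb
  sorted[8] = beabbbbeab$
  sorted[9] = eab$beabbbb
  sorted[10] = eabbbbeab$b
sorted[7] = beab$beabbb

Answer: beab$beabbb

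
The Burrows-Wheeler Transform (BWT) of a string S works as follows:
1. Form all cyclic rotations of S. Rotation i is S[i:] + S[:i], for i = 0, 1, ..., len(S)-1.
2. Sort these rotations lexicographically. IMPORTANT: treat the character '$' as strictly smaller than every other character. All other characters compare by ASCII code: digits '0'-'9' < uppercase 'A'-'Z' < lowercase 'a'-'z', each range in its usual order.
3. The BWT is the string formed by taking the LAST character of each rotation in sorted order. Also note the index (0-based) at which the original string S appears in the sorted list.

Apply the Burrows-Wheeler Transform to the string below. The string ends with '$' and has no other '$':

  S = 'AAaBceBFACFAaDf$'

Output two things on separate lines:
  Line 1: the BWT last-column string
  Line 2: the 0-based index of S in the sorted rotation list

Answer: f$FAFeaAaBCAABcD
1

Derivation:
All 16 rotations (rotation i = S[i:]+S[:i]):
  rot[0] = AAaBceBFACFAaDf$
  rot[1] = AaBceBFACFAaDf$A
  rot[2] = aBceBFACFAaDf$AA
  rot[3] = BceBFACFAaDf$AAa
  rot[4] = ceBFACFAaDf$AAaB
  rot[5] = eBFACFAaDf$AAaBc
  rot[6] = BFACFAaDf$AAaBce
  rot[7] = FACFAaDf$AAaBceB
  rot[8] = ACFAaDf$AAaBceBF
  rot[9] = CFAaDf$AAaBceBFA
  rot[10] = FAaDf$AAaBceBFAC
  rot[11] = AaDf$AAaBceBFACF
  rot[12] = aDf$AAaBceBFACFA
  rot[13] = Df$AAaBceBFACFAa
  rot[14] = f$AAaBceBFACFAaD
  rot[15] = $AAaBceBFACFAaDf
Sorted (with $ < everything):
  sorted[0] = $AAaBceBFACFAaDf  (last char: 'f')
  sorted[1] = AAaBceBFACFAaDf$  (last char: '$')
  sorted[2] = ACFAaDf$AAaBceBF  (last char: 'F')
  sorted[3] = AaBceBFACFAaDf$A  (last char: 'A')
  sorted[4] = AaDf$AAaBceBFACF  (last char: 'F')
  sorted[5] = BFACFAaDf$AAaBce  (last char: 'e')
  sorted[6] = BceBFACFAaDf$AAa  (last char: 'a')
  sorted[7] = CFAaDf$AAaBceBFA  (last char: 'A')
  sorted[8] = Df$AAaBceBFACFAa  (last char: 'a')
  sorted[9] = FACFAaDf$AAaBceB  (last char: 'B')
  sorted[10] = FAaDf$AAaBceBFAC  (last char: 'C')
  sorted[11] = aBceBFACFAaDf$AA  (last char: 'A')
  sorted[12] = aDf$AAaBceBFACFA  (last char: 'A')
  sorted[13] = ceBFACFAaDf$AAaB  (last char: 'B')
  sorted[14] = eBFACFAaDf$AAaBc  (last char: 'c')
  sorted[15] = f$AAaBceBFACFAaD  (last char: 'D')
Last column: f$FAFeaAaBCAABcD
Original string S is at sorted index 1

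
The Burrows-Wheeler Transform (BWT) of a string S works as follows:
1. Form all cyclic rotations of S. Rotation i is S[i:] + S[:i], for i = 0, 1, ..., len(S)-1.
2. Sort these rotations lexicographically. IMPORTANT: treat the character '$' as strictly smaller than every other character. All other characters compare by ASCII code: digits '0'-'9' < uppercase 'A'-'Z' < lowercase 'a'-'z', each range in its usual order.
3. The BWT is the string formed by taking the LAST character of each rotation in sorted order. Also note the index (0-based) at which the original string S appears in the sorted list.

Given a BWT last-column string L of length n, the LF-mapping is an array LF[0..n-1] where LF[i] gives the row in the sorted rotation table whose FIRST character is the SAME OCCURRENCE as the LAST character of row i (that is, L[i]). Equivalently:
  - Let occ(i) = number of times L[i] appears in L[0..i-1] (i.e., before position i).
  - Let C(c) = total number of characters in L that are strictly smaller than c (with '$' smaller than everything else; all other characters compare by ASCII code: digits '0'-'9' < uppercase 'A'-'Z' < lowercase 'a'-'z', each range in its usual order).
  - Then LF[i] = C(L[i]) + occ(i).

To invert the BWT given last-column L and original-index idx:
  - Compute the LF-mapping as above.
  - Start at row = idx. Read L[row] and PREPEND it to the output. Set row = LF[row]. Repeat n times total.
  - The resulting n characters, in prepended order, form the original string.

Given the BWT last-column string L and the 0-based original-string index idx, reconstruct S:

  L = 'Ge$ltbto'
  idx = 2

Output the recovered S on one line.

LF mapping: 1 3 0 4 6 2 7 5
Walk LF starting at row 2, prepending L[row]:
  step 1: row=2, L[2]='$', prepend. Next row=LF[2]=0
  step 2: row=0, L[0]='G', prepend. Next row=LF[0]=1
  step 3: row=1, L[1]='e', prepend. Next row=LF[1]=3
  step 4: row=3, L[3]='l', prepend. Next row=LF[3]=4
  step 5: row=4, L[4]='t', prepend. Next row=LF[4]=6
  step 6: row=6, L[6]='t', prepend. Next row=LF[6]=7
  step 7: row=7, L[7]='o', prepend. Next row=LF[7]=5
  step 8: row=5, L[5]='b', prepend. Next row=LF[5]=2
Reversed output: bottleG$

Answer: bottleG$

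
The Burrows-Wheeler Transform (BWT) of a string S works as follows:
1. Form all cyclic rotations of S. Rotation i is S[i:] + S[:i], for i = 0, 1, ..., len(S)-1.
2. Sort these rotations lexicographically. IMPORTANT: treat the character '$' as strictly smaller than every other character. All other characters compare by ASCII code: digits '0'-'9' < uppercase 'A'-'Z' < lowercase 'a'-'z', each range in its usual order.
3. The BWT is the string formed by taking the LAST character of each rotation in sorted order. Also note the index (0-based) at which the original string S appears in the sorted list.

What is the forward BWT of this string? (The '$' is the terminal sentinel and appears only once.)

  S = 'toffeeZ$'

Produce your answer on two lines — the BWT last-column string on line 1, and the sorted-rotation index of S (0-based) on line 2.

Answer: Zeeffot$
7

Derivation:
All 8 rotations (rotation i = S[i:]+S[:i]):
  rot[0] = toffeeZ$
  rot[1] = offeeZ$t
  rot[2] = ffeeZ$to
  rot[3] = feeZ$tof
  rot[4] = eeZ$toff
  rot[5] = eZ$toffe
  rot[6] = Z$toffee
  rot[7] = $toffeeZ
Sorted (with $ < everything):
  sorted[0] = $toffeeZ  (last char: 'Z')
  sorted[1] = Z$toffee  (last char: 'e')
  sorted[2] = eZ$toffe  (last char: 'e')
  sorted[3] = eeZ$toff  (last char: 'f')
  sorted[4] = feeZ$tof  (last char: 'f')
  sorted[5] = ffeeZ$to  (last char: 'o')
  sorted[6] = offeeZ$t  (last char: 't')
  sorted[7] = toffeeZ$  (last char: '$')
Last column: Zeeffot$
Original string S is at sorted index 7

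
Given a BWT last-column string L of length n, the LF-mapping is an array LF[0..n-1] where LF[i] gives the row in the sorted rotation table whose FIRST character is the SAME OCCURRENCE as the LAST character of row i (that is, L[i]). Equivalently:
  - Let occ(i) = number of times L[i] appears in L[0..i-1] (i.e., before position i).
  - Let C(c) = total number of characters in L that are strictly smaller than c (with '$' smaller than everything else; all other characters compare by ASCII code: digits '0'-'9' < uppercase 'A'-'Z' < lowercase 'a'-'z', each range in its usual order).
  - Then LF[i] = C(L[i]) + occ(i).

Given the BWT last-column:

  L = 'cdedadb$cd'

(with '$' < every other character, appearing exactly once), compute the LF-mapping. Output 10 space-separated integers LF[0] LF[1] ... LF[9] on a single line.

Answer: 3 5 9 6 1 7 2 0 4 8

Derivation:
Char counts: '$':1, 'a':1, 'b':1, 'c':2, 'd':4, 'e':1
C (first-col start): C('$')=0, C('a')=1, C('b')=2, C('c')=3, C('d')=5, C('e')=9
L[0]='c': occ=0, LF[0]=C('c')+0=3+0=3
L[1]='d': occ=0, LF[1]=C('d')+0=5+0=5
L[2]='e': occ=0, LF[2]=C('e')+0=9+0=9
L[3]='d': occ=1, LF[3]=C('d')+1=5+1=6
L[4]='a': occ=0, LF[4]=C('a')+0=1+0=1
L[5]='d': occ=2, LF[5]=C('d')+2=5+2=7
L[6]='b': occ=0, LF[6]=C('b')+0=2+0=2
L[7]='$': occ=0, LF[7]=C('$')+0=0+0=0
L[8]='c': occ=1, LF[8]=C('c')+1=3+1=4
L[9]='d': occ=3, LF[9]=C('d')+3=5+3=8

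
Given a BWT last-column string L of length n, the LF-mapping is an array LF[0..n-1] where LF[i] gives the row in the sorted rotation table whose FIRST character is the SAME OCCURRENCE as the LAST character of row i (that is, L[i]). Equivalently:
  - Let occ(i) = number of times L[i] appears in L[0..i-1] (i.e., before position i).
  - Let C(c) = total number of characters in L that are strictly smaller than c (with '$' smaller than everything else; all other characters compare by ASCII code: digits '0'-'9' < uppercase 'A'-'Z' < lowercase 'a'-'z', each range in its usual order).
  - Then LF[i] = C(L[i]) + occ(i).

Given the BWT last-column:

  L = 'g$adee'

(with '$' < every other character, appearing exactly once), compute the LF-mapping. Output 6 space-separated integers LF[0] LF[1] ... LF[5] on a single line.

Answer: 5 0 1 2 3 4

Derivation:
Char counts: '$':1, 'a':1, 'd':1, 'e':2, 'g':1
C (first-col start): C('$')=0, C('a')=1, C('d')=2, C('e')=3, C('g')=5
L[0]='g': occ=0, LF[0]=C('g')+0=5+0=5
L[1]='$': occ=0, LF[1]=C('$')+0=0+0=0
L[2]='a': occ=0, LF[2]=C('a')+0=1+0=1
L[3]='d': occ=0, LF[3]=C('d')+0=2+0=2
L[4]='e': occ=0, LF[4]=C('e')+0=3+0=3
L[5]='e': occ=1, LF[5]=C('e')+1=3+1=4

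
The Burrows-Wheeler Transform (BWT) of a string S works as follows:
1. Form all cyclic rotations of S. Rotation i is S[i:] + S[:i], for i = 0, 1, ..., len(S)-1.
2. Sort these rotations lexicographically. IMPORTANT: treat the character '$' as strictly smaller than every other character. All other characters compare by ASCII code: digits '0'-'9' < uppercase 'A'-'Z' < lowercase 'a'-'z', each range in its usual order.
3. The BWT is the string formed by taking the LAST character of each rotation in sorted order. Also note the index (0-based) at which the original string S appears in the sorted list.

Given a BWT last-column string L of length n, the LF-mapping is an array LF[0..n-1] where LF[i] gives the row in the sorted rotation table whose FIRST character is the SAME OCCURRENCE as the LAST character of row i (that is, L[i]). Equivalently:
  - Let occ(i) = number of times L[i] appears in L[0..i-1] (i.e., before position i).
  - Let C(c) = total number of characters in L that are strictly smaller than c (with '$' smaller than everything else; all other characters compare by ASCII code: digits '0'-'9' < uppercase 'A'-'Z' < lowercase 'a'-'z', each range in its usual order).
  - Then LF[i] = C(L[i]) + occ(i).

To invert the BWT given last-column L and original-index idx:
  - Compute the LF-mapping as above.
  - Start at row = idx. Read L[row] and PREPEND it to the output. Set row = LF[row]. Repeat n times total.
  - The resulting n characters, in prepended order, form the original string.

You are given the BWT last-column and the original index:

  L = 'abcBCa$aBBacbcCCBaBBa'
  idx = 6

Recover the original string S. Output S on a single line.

LF mapping: 10 16 18 1 7 11 0 12 2 3 13 19 17 20 8 9 4 14 5 6 15
Walk LF starting at row 6, prepending L[row]:
  step 1: row=6, L[6]='$', prepend. Next row=LF[6]=0
  step 2: row=0, L[0]='a', prepend. Next row=LF[0]=10
  step 3: row=10, L[10]='a', prepend. Next row=LF[10]=13
  step 4: row=13, L[13]='c', prepend. Next row=LF[13]=20
  step 5: row=20, L[20]='a', prepend. Next row=LF[20]=15
  step 6: row=15, L[15]='C', prepend. Next row=LF[15]=9
  step 7: row=9, L[9]='B', prepend. Next row=LF[9]=3
  step 8: row=3, L[3]='B', prepend. Next row=LF[3]=1
  step 9: row=1, L[1]='b', prepend. Next row=LF[1]=16
  step 10: row=16, L[16]='B', prepend. Next row=LF[16]=4
  step 11: row=4, L[4]='C', prepend. Next row=LF[4]=7
  step 12: row=7, L[7]='a', prepend. Next row=LF[7]=12
  step 13: row=12, L[12]='b', prepend. Next row=LF[12]=17
  step 14: row=17, L[17]='a', prepend. Next row=LF[17]=14
  step 15: row=14, L[14]='C', prepend. Next row=LF[14]=8
  step 16: row=8, L[8]='B', prepend. Next row=LF[8]=2
  step 17: row=2, L[2]='c', prepend. Next row=LF[2]=18
  step 18: row=18, L[18]='B', prepend. Next row=LF[18]=5
  step 19: row=5, L[5]='a', prepend. Next row=LF[5]=11
  step 20: row=11, L[11]='c', prepend. Next row=LF[11]=19
  step 21: row=19, L[19]='B', prepend. Next row=LF[19]=6
Reversed output: BcaBcBCabaCBbBBCacaa$

Answer: BcaBcBCabaCBbBBCacaa$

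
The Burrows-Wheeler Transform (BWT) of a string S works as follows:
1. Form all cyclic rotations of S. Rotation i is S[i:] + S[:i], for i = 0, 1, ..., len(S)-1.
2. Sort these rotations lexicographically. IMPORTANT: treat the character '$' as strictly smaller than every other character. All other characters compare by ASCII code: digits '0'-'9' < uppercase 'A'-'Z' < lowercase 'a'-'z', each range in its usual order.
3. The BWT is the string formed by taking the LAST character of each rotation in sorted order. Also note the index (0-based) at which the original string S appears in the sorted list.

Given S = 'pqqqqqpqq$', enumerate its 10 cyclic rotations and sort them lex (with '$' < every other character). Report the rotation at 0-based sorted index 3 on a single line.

Answer: q$pqqqqqpq

Derivation:
All 10 rotations (rotation i = S[i:]+S[:i]):
  rot[0] = pqqqqqpqq$
  rot[1] = qqqqqpqq$p
  rot[2] = qqqqpqq$pq
  rot[3] = qqqpqq$pqq
  rot[4] = qqpqq$pqqq
  rot[5] = qpqq$pqqqq
  rot[6] = pqq$pqqqqq
  rot[7] = qq$pqqqqqp
  rot[8] = q$pqqqqqpq
  rot[9] = $pqqqqqpqq
Sorted (with $ < everything):
  sorted[0] = $pqqqqqpqq
  sorted[1] = pqq$pqqqqq
  sorted[2] = pqqqqqpqq$
  sorted[3] = q$pqqqqqpq
  sorted[4] = qpqq$pqqqq
  sorted[5] = qq$pqqqqqp
  sorted[6] = qqpqq$pqqq
  sorted[7] = qqqpqq$pqq
  sorted[8] = qqqqpqq$pq
  sorted[9] = qqqqqpqq$p
sorted[3] = q$pqqqqqpq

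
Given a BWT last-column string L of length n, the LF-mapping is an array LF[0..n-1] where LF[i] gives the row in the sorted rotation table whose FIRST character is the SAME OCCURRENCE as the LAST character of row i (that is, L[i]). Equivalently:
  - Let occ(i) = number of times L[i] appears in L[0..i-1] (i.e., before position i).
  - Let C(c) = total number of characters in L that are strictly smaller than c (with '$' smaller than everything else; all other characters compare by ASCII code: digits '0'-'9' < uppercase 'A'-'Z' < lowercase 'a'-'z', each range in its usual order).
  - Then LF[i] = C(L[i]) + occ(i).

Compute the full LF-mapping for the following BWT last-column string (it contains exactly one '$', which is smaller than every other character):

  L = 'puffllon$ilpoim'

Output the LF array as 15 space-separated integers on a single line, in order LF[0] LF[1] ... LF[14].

Answer: 12 14 1 2 5 6 10 9 0 3 7 13 11 4 8

Derivation:
Char counts: '$':1, 'f':2, 'i':2, 'l':3, 'm':1, 'n':1, 'o':2, 'p':2, 'u':1
C (first-col start): C('$')=0, C('f')=1, C('i')=3, C('l')=5, C('m')=8, C('n')=9, C('o')=10, C('p')=12, C('u')=14
L[0]='p': occ=0, LF[0]=C('p')+0=12+0=12
L[1]='u': occ=0, LF[1]=C('u')+0=14+0=14
L[2]='f': occ=0, LF[2]=C('f')+0=1+0=1
L[3]='f': occ=1, LF[3]=C('f')+1=1+1=2
L[4]='l': occ=0, LF[4]=C('l')+0=5+0=5
L[5]='l': occ=1, LF[5]=C('l')+1=5+1=6
L[6]='o': occ=0, LF[6]=C('o')+0=10+0=10
L[7]='n': occ=0, LF[7]=C('n')+0=9+0=9
L[8]='$': occ=0, LF[8]=C('$')+0=0+0=0
L[9]='i': occ=0, LF[9]=C('i')+0=3+0=3
L[10]='l': occ=2, LF[10]=C('l')+2=5+2=7
L[11]='p': occ=1, LF[11]=C('p')+1=12+1=13
L[12]='o': occ=1, LF[12]=C('o')+1=10+1=11
L[13]='i': occ=1, LF[13]=C('i')+1=3+1=4
L[14]='m': occ=0, LF[14]=C('m')+0=8+0=8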